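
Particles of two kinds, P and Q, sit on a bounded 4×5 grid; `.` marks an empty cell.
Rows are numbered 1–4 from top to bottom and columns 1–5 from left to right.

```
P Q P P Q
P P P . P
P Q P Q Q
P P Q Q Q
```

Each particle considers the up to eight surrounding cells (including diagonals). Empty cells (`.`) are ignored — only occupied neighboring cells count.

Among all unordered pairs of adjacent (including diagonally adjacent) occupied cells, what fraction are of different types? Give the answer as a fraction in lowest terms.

Scan each occupied cell's neighbors to the right and below (and the two forward diagonals) so each pair is counted once.
Row 1: P(1,1)–Q(1,2)≠ P(1,1)–P(2,1)= P(1,1)–P(2,2)= Q(1,2)–P(1,3)≠ Q(1,2)–P(2,2)≠ Q(1,2)–P(2,3)≠ Q(1,2)–P(2,1)≠ P(1,3)–P(1,4)= P(1,3)–P(2,3)= P(1,3)–P(2,2)= P(1,4)–Q(1,5)≠ P(1,4)–P(2,5)= P(1,4)–P(2,3)= Q(1,5)–P(2,5)≠  → 7/14 unlike.
Row 2: P(2,1)–P(2,2)= P(2,1)–P(3,1)= P(2,1)–Q(3,2)≠ P(2,2)–P(2,3)= P(2,2)–Q(3,2)≠ P(2,2)–P(3,3)= P(2,2)–P(3,1)= P(2,3)–P(3,3)= P(2,3)–Q(3,4)≠ P(2,3)–Q(3,2)≠ P(2,5)–Q(3,5)≠ P(2,5)–Q(3,4)≠  → 6/12 unlike.
Row 3: P(3,1)–Q(3,2)≠ P(3,1)–P(4,1)= P(3,1)–P(4,2)= Q(3,2)–P(3,3)≠ Q(3,2)–P(4,2)≠ Q(3,2)–Q(4,3)= Q(3,2)–P(4,1)≠ P(3,3)–Q(3,4)≠ P(3,3)–Q(4,3)≠ P(3,3)–Q(4,4)≠ P(3,3)–P(4,2)= Q(3,4)–Q(3,5)= Q(3,4)–Q(4,4)= Q(3,4)–Q(4,5)= Q(3,4)–Q(4,3)= Q(3,5)–Q(4,5)= Q(3,5)–Q(4,4)=  → 7/17 unlike.
Row 4: P(4,1)–P(4,2)= P(4,2)–Q(4,3)≠ Q(4,3)–Q(4,4)= Q(4,4)–Q(4,5)=  → 1/4 unlike.
Total adjacent occupied pairs: 47; unlike-type pairs: 21.
21/47 is already in lowest terms.

21/47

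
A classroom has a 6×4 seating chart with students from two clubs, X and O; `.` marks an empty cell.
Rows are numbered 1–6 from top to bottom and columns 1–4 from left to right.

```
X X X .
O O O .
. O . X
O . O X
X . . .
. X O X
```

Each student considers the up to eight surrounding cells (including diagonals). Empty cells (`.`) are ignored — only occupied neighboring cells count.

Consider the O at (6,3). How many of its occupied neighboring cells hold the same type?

0

Occupied neighbors of (6,3): (6,2)=X, (6,4)=X.
Same type (O): 0 of 2.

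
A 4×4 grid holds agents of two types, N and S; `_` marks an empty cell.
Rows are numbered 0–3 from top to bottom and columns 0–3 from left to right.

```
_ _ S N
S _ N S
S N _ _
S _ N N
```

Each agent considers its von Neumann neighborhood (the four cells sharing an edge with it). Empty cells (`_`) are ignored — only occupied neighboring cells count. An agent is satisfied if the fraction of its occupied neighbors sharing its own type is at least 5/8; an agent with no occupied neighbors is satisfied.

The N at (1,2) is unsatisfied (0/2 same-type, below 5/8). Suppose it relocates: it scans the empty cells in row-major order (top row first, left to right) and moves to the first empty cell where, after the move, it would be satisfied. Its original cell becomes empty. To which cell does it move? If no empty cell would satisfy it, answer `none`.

(2,2)

Vacating (1,2). Empty cells in order:
  (0,0): 0/1 same-type → still unsatisfied.
  (0,1): 0/1 same-type → still unsatisfied.
  (1,1): 1/2 same-type → still unsatisfied.
  (2,2): 2/2 same-type → satisfied — stop here.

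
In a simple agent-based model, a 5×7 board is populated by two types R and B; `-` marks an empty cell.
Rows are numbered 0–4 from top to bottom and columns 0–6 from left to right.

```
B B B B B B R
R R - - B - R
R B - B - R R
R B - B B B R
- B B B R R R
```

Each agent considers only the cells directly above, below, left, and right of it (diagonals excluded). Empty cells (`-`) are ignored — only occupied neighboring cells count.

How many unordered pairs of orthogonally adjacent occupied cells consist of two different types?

Scan each occupied cell's neighbors to the right and below so each pair is counted once.
From row 0: 3 unlike of 10 pairs (running 3/10).
From row 1: 1 unlike of 4 pairs (running 4/14).
From row 2: 2 unlike of 7 pairs (running 6/21).
From row 3: 4 unlike of 9 pairs (running 10/30).
From row 4: 1 unlike of 5 pairs (running 11/35).
Total adjacent occupied pairs: 35; unlike-type pairs: 11.

11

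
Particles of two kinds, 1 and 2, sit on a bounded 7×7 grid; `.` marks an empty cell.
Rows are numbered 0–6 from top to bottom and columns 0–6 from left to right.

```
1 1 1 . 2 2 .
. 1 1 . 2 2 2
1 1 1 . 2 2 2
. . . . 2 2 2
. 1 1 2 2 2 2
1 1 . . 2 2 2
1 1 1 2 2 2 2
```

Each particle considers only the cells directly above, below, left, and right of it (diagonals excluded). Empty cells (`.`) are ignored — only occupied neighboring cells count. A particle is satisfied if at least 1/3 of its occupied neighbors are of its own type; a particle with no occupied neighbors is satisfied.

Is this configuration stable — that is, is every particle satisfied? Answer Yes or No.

Yes

Row 0: (0,0)1 1/1 ok · (0,1)1 3/3 ok · (0,2)1 2/2 ok · (0,4)2 2/2 ok · (0,5)2 2/2 ok
Row 1: (1,1)1 3/3 ok · (1,2)1 3/3 ok · (1,4)2 3/3 ok · (1,5)2 4/4 ok · (1,6)2 2/2 ok
Row 2: (2,0)1 1/1 ok · (2,1)1 3/3 ok · (2,2)1 2/2 ok · (2,4)2 3/3 ok · (2,5)2 4/4 ok · (2,6)2 3/3 ok
Row 3: (3,4)2 3/3 ok · (3,5)2 4/4 ok · (3,6)2 3/3 ok
Row 4: (4,1)1 2/2 ok · (4,2)1 1/2 ok · (4,3)2 1/2 ok · (4,4)2 4/4 ok · (4,5)2 4/4 ok · (4,6)2 3/3 ok
Row 5: (5,0)1 2/2 ok · (5,1)1 3/3 ok · (5,4)2 3/3 ok · (5,5)2 4/4 ok · (5,6)2 3/3 ok
Row 6: (6,0)1 2/2 ok · (6,1)1 3/3 ok · (6,2)1 1/2 ok · (6,3)2 1/2 ok · (6,4)2 3/3 ok · (6,5)2 3/3 ok · (6,6)2 2/2 ok
All meet the threshold, so the configuration is stable.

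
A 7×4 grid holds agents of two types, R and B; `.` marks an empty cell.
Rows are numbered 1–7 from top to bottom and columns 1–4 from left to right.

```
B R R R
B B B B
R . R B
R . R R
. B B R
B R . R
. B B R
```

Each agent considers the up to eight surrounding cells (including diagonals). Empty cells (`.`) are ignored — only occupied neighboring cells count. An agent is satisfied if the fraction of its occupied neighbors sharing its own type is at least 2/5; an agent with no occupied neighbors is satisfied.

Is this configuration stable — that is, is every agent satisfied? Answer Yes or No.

Row 1: (1,1)B 2/3 ok · (1,2)R 1/5 unhappy · (1,3)R 2/5 ok · (1,4)R 1/3 unhappy
Row 2: (2,1)B 2/4 ok · (2,2)B 3/7 ok · (2,3)B 3/7 ok · (2,4)B 2/5 ok
Row 3: (3,1)R 1/3 unhappy · (3,3)R 2/6 unhappy · (3,4)B 2/5 ok
Row 4: (4,1)R 1/2 ok · (4,3)R 3/6 ok · (4,4)R 3/5 ok
Row 5: (5,2)B 2/5 ok · (5,3)B 1/6 unhappy · (5,4)R 3/4 ok
Row 6: (6,1)B 2/3 ok · (6,2)R 0/5 unhappy · (6,4)R 2/4 ok
Row 7: (7,2)B 2/3 ok · (7,3)B 1/4 unhappy · (7,4)R 1/2 ok
For instance (1,2) has only 1/5 same-type neighbors, below 2/5.

No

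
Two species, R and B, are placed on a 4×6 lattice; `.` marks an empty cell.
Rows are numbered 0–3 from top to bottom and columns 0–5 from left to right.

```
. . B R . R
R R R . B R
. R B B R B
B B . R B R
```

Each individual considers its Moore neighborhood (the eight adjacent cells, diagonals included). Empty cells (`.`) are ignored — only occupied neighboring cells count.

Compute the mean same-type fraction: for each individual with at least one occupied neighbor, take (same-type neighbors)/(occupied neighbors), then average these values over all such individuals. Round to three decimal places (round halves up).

Row 0: (0,2)B 0/3 · (0,3)R 1/3 · (0,5)R 1/2
Row 1: (1,0)R 2/2 · (1,1)R 3/5 · (1,2)R 3/6 · (1,4)B 2/6 · (1,5)R 2/4
Row 2: (2,1)R 3/6 · (2,2)B 2/6 · (2,3)B 3/6 · (2,4)R 3/7 · (2,5)B 2/5
Row 3: (3,0)B 1/2 · (3,1)B 2/3 · (3,3)R 1/4 · (3,4)B 2/5 · (3,5)R 1/3
Sum over 18 individuals: 0/3 + 1/3 + 1/2 + 2/2 + 3/5 + 3/6 + 2/6 + 2/4 + 3/6 + 2/6 + 3/6 + 3/7 + 2/5 + 1/2 + 2/3 + 1/4 + 2/5 + 1/3 = 1131/140; mean = 1131/140 ÷ 18 = 377/840 = 0.448809… → 0.449.

0.449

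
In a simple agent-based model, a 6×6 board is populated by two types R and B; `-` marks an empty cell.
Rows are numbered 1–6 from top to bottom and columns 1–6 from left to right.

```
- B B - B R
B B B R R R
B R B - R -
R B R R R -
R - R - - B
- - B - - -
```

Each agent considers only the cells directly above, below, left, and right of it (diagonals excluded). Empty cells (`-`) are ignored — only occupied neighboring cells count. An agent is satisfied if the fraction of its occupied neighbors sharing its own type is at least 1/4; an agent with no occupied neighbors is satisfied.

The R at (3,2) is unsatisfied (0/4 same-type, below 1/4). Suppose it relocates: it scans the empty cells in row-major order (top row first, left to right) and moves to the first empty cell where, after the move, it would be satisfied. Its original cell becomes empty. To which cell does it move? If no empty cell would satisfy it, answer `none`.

Vacating (3,2). Empty cells in order:
  (1,1): 0/2 same-type → still unsatisfied.
  (1,4): 1/3 same-type → satisfied — stop here.

(1,4)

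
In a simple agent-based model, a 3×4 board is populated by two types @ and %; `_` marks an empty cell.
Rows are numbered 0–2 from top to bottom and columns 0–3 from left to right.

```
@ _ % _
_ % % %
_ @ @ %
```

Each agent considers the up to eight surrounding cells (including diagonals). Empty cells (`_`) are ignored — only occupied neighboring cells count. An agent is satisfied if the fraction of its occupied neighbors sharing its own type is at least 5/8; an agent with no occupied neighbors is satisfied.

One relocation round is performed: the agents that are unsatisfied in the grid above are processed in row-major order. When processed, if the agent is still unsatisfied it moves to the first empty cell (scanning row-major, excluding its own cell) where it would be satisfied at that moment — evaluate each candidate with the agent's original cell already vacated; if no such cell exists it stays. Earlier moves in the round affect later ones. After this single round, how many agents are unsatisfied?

2

Initially unsatisfied (in order): (0,0), (1,1), (2,1), (2,2).
  (0,0): no empty cell satisfies it; stays.
  (1,1) → (0,1).
  (2,1) → (2,0).
  (2,2) → (1,0).
Resulting grid:
@ % % _
@ _ % %
@ _ _ %
Unsatisfied now: (0,0), (0,1).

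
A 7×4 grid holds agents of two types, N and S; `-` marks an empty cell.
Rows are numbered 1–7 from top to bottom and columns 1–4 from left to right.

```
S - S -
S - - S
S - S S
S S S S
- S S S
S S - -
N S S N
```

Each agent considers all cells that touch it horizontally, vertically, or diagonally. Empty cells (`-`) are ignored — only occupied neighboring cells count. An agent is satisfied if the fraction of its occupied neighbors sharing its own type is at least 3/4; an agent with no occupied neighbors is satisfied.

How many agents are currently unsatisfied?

3

Row 1: (1,1)S 1/1 ✓ · (1,3)S 1/1 ✓
Row 2: (2,1)S 2/2 ✓ · (2,4)S 3/3 ✓
Row 3: (3,1)S 3/3 ✓ · (3,3)S 5/5 ✓ · (3,4)S 4/4 ✓
Row 4: (4,1)S 3/3 ✓ · (4,2)S 6/6 ✓ · (4,3)S 7/7 ✓ · (4,4)S 5/5 ✓
Row 5: (5,2)S 6/6 ✓ · (5,3)S 6/6 ✓ · (5,4)S 3/3 ✓
Row 6: (6,1)S 3/4 ✓ · (6,2)S 5/6 ✓
Row 7: (7,1)N 0/3 ✗ · (7,2)S 3/4 ✓ · (7,3)S 2/3 ✗ · (7,4)N 0/1 ✗
Unsatisfied: (7,1), (7,3), (7,4) — 3 in total.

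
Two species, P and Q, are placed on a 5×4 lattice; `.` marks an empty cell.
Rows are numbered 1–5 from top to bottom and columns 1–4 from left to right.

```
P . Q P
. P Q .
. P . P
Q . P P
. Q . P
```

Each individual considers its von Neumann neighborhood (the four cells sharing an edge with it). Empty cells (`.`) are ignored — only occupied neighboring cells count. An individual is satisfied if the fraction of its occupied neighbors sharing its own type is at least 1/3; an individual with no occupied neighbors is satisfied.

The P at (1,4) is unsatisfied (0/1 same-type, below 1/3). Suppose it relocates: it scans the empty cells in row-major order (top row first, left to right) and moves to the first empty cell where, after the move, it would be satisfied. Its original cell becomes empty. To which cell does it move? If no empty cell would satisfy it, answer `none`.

(1,2)

Vacating (1,4). Empty cells in order:
  (1,2): 2/3 same-type → satisfied — stop here.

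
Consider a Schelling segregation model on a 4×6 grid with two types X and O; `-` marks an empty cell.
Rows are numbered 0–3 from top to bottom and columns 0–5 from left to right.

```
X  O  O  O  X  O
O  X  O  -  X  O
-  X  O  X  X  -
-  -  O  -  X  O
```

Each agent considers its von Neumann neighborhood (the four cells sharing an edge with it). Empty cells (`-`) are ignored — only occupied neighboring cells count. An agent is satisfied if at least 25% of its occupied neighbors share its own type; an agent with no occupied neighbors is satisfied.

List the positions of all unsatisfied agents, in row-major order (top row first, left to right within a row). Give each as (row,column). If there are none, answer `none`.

(0,0), (1,0), (3,5)

Row 0: (0,0)X 0/2 not · (0,1)O 1/3 satisfied · (0,2)O 3/3 satisfied · (0,3)O 1/2 satisfied · (0,4)X 1/3 satisfied · (0,5)O 1/2 satisfied
Row 1: (1,0)O 0/2 not · (1,1)X 1/4 satisfied · (1,2)O 2/3 satisfied · (1,4)X 2/3 satisfied · (1,5)O 1/2 satisfied
Row 2: (2,1)X 1/2 satisfied · (2,2)O 2/4 satisfied · (2,3)X 1/2 satisfied · (2,4)X 3/3 satisfied
Row 3: (3,2)O 1/1 satisfied · (3,4)X 1/2 satisfied · (3,5)O 0/1 not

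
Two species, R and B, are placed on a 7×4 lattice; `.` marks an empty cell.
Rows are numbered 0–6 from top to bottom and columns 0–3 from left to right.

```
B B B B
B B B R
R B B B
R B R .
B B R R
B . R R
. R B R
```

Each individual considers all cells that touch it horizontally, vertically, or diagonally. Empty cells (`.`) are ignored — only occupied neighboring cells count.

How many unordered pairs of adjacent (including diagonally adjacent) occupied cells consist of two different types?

Scan each occupied cell's neighbors to the right and below (and the two forward diagonals) so each pair is counted once.
Row 0: B(0,0)–B(0,1)= B(0,0)–B(1,0)= B(0,0)–B(1,1)= B(0,1)–B(0,2)= B(0,1)–B(1,1)= B(0,1)–B(1,2)= B(0,1)–B(1,0)= B(0,2)–B(0,3)= B(0,2)–B(1,2)= B(0,2)–R(1,3)≠ B(0,2)–B(1,1)= B(0,3)–R(1,3)≠ B(0,3)–B(1,2)=  → 2/13 unlike.
Row 1: B(1,0)–B(1,1)= B(1,0)–R(2,0)≠ B(1,0)–B(2,1)= B(1,1)–B(1,2)= B(1,1)–B(2,1)= B(1,1)–B(2,2)= B(1,1)–R(2,0)≠ B(1,2)–R(1,3)≠ B(1,2)–B(2,2)= B(1,2)–B(2,3)= B(1,2)–B(2,1)= R(1,3)–B(2,3)≠ R(1,3)–B(2,2)≠  → 5/13 unlike.
Row 2: R(2,0)–B(2,1)≠ R(2,0)–R(3,0)= R(2,0)–B(3,1)≠ B(2,1)–B(2,2)= B(2,1)–B(3,1)= B(2,1)–R(3,2)≠ B(2,1)–R(3,0)≠ B(2,2)–B(2,3)= B(2,2)–R(3,2)≠ B(2,2)–B(3,1)= B(2,3)–R(3,2)≠  → 6/11 unlike.
Row 3: R(3,0)–B(3,1)≠ R(3,0)–B(4,0)≠ R(3,0)–B(4,1)≠ B(3,1)–R(3,2)≠ B(3,1)–B(4,1)= B(3,1)–R(4,2)≠ B(3,1)–B(4,0)= R(3,2)–R(4,2)= R(3,2)–R(4,3)= R(3,2)–B(4,1)≠  → 6/10 unlike.
Row 4: B(4,0)–B(4,1)= B(4,0)–B(5,0)= B(4,1)–R(4,2)≠ B(4,1)–R(5,2)≠ B(4,1)–B(5,0)= R(4,2)–R(4,3)= R(4,2)–R(5,2)= R(4,2)–R(5,3)= R(4,3)–R(5,3)= R(4,3)–R(5,2)=  → 2/10 unlike.
Row 5: B(5,0)–R(6,1)≠ R(5,2)–R(5,3)= R(5,2)–B(6,2)≠ R(5,2)–R(6,3)= R(5,2)–R(6,1)= R(5,3)–R(6,3)= R(5,3)–B(6,2)≠  → 3/7 unlike.
Row 6: R(6,1)–B(6,2)≠ B(6,2)–R(6,3)≠  → 2/2 unlike.
Total adjacent occupied pairs: 66; unlike-type pairs: 26.

26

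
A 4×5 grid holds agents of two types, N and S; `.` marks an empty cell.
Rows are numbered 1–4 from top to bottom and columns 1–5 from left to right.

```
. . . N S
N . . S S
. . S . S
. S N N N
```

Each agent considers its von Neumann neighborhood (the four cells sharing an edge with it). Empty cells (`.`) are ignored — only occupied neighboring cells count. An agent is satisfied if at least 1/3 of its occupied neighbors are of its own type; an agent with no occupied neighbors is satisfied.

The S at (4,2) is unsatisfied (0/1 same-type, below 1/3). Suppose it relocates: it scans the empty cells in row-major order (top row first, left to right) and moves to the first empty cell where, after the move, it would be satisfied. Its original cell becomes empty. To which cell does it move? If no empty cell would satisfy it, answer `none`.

Vacating (4,2). Empty cells in order:
  (1,1): 0/1 same-type → still unsatisfied.
  (1,2): 0/0 same-type → satisfied — stop here.

(1,2)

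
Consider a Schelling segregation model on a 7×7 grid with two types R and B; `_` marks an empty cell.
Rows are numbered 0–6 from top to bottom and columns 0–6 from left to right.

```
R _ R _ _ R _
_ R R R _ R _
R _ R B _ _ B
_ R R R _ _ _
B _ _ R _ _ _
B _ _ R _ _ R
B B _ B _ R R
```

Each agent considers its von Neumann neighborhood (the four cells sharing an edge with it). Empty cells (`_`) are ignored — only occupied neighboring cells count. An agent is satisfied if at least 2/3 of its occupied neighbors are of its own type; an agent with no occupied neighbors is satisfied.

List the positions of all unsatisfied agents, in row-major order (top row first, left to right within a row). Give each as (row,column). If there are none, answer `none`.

(1,3), (2,3), (5,3), (6,3)

(0,0)R 0/0 satisfied
(0,2)R 1/1 satisfied
(0,5)R 1/1 satisfied
(1,1)R 1/1 satisfied
(1,2)R 4/4 satisfied
(1,3)R 1/2 not
(1,5)R 1/1 satisfied
(2,0)R 0/0 satisfied
(2,2)R 2/3 satisfied
(2,3)B 0/3 not
(2,6)B 0/0 satisfied
(3,1)R 1/1 satisfied
(3,2)R 3/3 satisfied
(3,3)R 2/3 satisfied
(4,0)B 1/1 satisfied
(4,3)R 2/2 satisfied
(5,0)B 2/2 satisfied
(5,3)R 1/2 not
(5,6)R 1/1 satisfied
(6,0)B 2/2 satisfied
(6,1)B 1/1 satisfied
(6,3)B 0/1 not
(6,5)R 1/1 satisfied
(6,6)R 2/2 satisfied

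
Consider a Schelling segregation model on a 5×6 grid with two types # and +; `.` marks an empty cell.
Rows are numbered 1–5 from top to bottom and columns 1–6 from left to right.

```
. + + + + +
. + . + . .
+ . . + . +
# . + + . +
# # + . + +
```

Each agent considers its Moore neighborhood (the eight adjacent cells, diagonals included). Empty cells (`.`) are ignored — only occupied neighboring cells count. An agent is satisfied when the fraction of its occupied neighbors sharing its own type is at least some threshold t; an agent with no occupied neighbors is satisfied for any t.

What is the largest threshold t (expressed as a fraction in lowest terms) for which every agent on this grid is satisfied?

1/2

Row 1: (1,2)+ 2/2 · (1,3)+ 4/4 · (1,4)+ 3/3 · (1,5)+ 3/3 · (1,6)+ 1/1
Row 2: (2,2)+ 3/3 · (2,4)+ 4/4
Row 3: (3,1)+ 1/2 · (3,4)+ 3/3 · (3,6)+ 1/1
Row 4: (4,1)# 2/3 · (4,3)+ 3/4 · (4,4)+ 4/4 · (4,6)+ 3/3
Row 5: (5,1)# 2/2 · (5,2)# 2/4 · (5,3)+ 2/3 · (5,5)+ 3/3 · (5,6)+ 2/2
The smallest same-type fraction is 1/2 at (3,1), which reduces to 1/2. Any threshold above that leaves this agent unsatisfied.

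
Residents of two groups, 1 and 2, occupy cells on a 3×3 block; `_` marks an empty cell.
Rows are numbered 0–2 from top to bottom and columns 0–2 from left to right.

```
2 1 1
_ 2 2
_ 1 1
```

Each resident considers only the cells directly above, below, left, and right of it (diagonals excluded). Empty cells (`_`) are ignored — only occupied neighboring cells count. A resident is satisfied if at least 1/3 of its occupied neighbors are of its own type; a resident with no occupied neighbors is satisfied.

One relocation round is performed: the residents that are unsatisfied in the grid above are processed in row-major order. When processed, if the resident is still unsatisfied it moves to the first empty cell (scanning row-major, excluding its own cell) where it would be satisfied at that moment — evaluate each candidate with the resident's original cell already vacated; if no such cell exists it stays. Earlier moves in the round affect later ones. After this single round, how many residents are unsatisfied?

0

Initially unsatisfied (in order): (0,0).
  (0,0) → (1,0).
Resulting grid:
_ 1 1
2 2 2
_ 1 1
All satisfied now.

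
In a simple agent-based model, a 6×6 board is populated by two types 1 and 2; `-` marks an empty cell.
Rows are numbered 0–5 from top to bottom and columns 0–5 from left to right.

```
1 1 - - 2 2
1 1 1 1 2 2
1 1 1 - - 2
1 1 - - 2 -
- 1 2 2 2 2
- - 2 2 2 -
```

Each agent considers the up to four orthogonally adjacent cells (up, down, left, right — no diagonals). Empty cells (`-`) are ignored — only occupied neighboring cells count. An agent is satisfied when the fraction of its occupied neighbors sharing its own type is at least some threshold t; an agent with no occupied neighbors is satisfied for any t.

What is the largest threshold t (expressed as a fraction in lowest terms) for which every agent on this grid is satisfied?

(0,0)1 2/2
(0,1)1 2/2
(0,4)2 2/2
(0,5)2 2/2
(1,0)1 3/3
(1,1)1 4/4
(1,2)1 3/3
(1,3)1 1/2
(1,4)2 2/3
(1,5)2 3/3
(2,0)1 3/3
(2,1)1 4/4
(2,2)1 2/2
(2,5)2 1/1
(3,0)1 2/2
(3,1)1 3/3
(3,4)2 1/1
(4,1)1 1/2
(4,2)2 2/3
(4,3)2 3/3
(4,4)2 4/4
(4,5)2 1/1
(5,2)2 2/2
(5,3)2 3/3
(5,4)2 2/2
The smallest same-type fraction is 1/2 at (1,3), which reduces to 1/2. Any threshold above that leaves this agent unsatisfied.

1/2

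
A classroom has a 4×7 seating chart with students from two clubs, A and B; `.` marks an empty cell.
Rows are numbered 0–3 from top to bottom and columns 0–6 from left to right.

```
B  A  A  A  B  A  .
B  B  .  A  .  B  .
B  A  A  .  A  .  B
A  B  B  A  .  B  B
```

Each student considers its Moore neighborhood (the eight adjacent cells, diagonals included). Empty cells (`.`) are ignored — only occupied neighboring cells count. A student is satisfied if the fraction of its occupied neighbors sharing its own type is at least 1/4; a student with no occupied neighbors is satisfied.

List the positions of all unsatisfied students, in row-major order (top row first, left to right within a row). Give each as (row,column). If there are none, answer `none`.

(0,5)

(0,0)B 2/3 ✓
(0,1)A 1/4 ✓
(0,2)A 3/4 ✓
(0,3)A 2/3 ✓
(0,4)B 1/4 ✓
(0,5)A 0/2 ✗
(1,0)B 3/5 ✓
(1,1)B 3/7 ✓
(1,3)A 4/5 ✓
(1,5)B 2/4 ✓
(2,0)B 3/5 ✓
(2,1)A 2/7 ✓
(2,2)A 3/6 ✓
(2,4)A 2/4 ✓
(2,6)B 3/3 ✓
(3,0)A 1/3 ✓
(3,1)B 2/5 ✓
(3,2)B 1/4 ✓
(3,3)A 2/3 ✓
(3,5)B 2/3 ✓
(3,6)B 2/2 ✓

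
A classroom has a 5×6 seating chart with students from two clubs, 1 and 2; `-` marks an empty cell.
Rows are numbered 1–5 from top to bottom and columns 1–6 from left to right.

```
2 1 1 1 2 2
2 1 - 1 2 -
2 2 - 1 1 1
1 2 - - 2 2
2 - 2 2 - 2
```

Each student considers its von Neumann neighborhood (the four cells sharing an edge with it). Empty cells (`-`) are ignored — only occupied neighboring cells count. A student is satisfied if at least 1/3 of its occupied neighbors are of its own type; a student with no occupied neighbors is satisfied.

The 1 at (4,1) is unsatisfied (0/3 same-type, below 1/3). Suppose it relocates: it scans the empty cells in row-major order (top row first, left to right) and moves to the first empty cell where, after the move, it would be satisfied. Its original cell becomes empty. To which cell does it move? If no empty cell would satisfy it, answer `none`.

(2,3)

Vacating (4,1). Empty cells in order:
  (2,3): 3/3 same-type → satisfied — stop here.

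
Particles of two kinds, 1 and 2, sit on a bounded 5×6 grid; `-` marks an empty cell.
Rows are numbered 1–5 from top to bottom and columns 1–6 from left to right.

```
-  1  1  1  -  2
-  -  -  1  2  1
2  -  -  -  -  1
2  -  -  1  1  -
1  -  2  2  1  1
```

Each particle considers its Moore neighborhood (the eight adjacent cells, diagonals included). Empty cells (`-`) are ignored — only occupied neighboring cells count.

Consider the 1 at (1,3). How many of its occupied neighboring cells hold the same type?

3

Occupied neighbors of (1,3): (1,2)=1, (1,4)=1, (2,4)=1.
Same type (1): 3 of 3.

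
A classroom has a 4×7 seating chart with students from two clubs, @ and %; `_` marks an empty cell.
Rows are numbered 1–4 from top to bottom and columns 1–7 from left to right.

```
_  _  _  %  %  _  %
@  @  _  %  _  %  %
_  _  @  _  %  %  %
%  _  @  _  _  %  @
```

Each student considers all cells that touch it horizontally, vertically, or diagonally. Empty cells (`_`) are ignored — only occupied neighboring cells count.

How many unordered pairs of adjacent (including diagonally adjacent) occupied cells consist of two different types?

4

Scan each occupied cell's neighbors to the right and below (and the two forward diagonals) so each pair is counted once.
Row 1: %(1,4)–%(1,5)= %(1,4)–%(2,4)= %(1,5)–%(2,6)= %(1,5)–%(2,4)= %(1,7)–%(2,7)= %(1,7)–%(2,6)=  → 0/6 unlike.
Row 2: @(2,1)–@(2,2)= @(2,2)–@(3,3)= %(2,4)–%(3,5)= %(2,4)–@(3,3)≠ %(2,6)–%(2,7)= %(2,6)–%(3,6)= %(2,6)–%(3,7)= %(2,6)–%(3,5)= %(2,7)–%(3,7)= %(2,7)–%(3,6)=  → 1/10 unlike.
Row 3: @(3,3)–@(4,3)= %(3,5)–%(3,6)= %(3,5)–%(4,6)= %(3,6)–%(3,7)= %(3,6)–%(4,6)= %(3,6)–@(4,7)≠ %(3,7)–@(4,7)≠ %(3,7)–%(4,6)=  → 2/8 unlike.
Row 4: %(4,6)–@(4,7)≠  → 1/1 unlike.
Total adjacent occupied pairs: 25; unlike-type pairs: 4.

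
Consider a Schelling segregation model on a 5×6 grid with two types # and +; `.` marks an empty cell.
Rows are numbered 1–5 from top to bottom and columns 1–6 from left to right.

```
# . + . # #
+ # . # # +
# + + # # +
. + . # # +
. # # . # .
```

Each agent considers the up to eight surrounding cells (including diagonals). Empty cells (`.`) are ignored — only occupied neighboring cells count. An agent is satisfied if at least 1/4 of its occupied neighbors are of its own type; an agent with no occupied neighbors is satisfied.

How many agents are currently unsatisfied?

(1,1)# 1/2 ✓
(1,3)+ 0/2 ✗
(1,5)# 3/4 ✓
(1,6)# 2/3 ✓
(2,1)+ 1/4 ✓
(2,2)# 2/6 ✓
(2,4)# 4/6 ✓
(2,5)# 5/7 ✓
(2,6)+ 1/5 ✗
(3,1)# 1/4 ✓
(3,2)+ 3/5 ✓
(3,3)+ 2/6 ✓
(3,4)# 5/6 ✓
(3,5)# 5/8 ✓
(3,6)+ 2/5 ✓
(4,2)+ 2/5 ✓
(4,4)# 5/6 ✓
(4,5)# 4/6 ✓
(4,6)+ 1/4 ✓
(5,2)# 1/2 ✓
(5,3)# 2/3 ✓
(5,5)# 2/3 ✓
Unsatisfied: (1,3), (2,6) — 2 in total.

2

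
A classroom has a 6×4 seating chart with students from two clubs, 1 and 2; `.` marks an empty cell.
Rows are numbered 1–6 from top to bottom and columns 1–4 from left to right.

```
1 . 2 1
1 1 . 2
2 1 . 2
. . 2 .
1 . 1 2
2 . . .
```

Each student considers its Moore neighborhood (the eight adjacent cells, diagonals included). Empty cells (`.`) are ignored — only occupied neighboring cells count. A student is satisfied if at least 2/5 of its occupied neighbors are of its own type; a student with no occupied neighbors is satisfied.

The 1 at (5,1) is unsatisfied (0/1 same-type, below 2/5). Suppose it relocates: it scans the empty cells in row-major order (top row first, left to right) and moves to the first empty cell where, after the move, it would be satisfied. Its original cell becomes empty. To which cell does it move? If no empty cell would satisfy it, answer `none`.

(1,2)

Vacating (5,1). Empty cells in order:
  (1,2): 3/4 same-type → satisfied — stop here.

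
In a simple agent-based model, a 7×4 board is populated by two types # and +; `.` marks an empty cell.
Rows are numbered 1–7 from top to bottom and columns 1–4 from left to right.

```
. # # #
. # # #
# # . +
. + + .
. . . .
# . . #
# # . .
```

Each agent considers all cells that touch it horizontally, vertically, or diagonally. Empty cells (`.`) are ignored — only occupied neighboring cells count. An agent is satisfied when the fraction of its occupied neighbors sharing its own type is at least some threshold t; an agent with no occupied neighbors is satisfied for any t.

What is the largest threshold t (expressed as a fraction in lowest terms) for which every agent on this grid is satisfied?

1/3

(1,2)# 3/3
(1,3)# 5/5
(1,4)# 3/3
(2,2)# 5/5
(2,3)# 6/7
(2,4)# 3/4
(3,1)# 2/3
(3,2)# 3/5
(3,4)+ 1/3
(4,2)+ 1/3
(4,3)+ 2/3
(6,1)# 2/2
(6,4)# — no occupied neighbors
(7,1)# 2/2
(7,2)# 2/2
The smallest same-type fraction is 1/3 at (3,4), which reduces to 1/3. Any threshold above that leaves this agent unsatisfied.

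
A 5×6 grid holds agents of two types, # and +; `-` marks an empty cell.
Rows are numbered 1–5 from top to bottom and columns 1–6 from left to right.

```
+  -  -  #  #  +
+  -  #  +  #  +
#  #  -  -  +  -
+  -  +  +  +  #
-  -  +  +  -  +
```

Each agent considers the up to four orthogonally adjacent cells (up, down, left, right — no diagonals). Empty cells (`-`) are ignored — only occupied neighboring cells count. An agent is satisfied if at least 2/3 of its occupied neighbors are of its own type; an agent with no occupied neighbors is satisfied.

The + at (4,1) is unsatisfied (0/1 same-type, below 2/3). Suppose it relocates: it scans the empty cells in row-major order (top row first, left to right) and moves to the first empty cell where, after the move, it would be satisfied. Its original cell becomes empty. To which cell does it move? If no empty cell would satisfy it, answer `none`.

(1,2)

Vacating (4,1). Empty cells in order:
  (1,2): 1/1 same-type → satisfied — stop here.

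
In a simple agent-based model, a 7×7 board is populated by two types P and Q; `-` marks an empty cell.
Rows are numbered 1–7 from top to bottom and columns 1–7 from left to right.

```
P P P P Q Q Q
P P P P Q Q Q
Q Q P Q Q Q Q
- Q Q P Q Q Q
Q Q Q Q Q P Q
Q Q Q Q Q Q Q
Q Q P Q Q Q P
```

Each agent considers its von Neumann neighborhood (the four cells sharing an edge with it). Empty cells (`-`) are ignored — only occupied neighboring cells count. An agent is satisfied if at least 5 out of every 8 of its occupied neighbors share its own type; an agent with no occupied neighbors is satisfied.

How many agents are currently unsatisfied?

Row 1: (1,1)P 2/2 ok · (1,2)P 3/3 ok · (1,3)P 3/3 ok · (1,4)P 2/3 ok · (1,5)Q 2/3 ok · (1,6)Q 3/3 ok · (1,7)Q 2/2 ok
Row 2: (2,1)P 2/3 ok · (2,2)P 3/4 ok · (2,3)P 4/4 ok · (2,4)P 2/4 unhappy · (2,5)Q 3/4 ok · (2,6)Q 4/4 ok · (2,7)Q 3/3 ok
Row 3: (3,1)Q 1/2 unhappy · (3,2)Q 2/4 unhappy · (3,3)P 1/4 unhappy · (3,4)Q 1/4 unhappy · (3,5)Q 4/4 ok · (3,6)Q 4/4 ok · (3,7)Q 3/3 ok
Row 4: (4,2)Q 3/3 ok · (4,3)Q 2/4 unhappy · (4,4)P 0/4 unhappy · (4,5)Q 3/4 ok · (4,6)Q 3/4 ok · (4,7)Q 3/3 ok
Row 5: (5,1)Q 2/2 ok · (5,2)Q 4/4 ok · (5,3)Q 4/4 ok · (5,4)Q 3/4 ok · (5,5)Q 3/4 ok · (5,6)P 0/4 unhappy · (5,7)Q 2/3 ok
Row 6: (6,1)Q 3/3 ok · (6,2)Q 4/4 ok · (6,3)Q 3/4 ok · (6,4)Q 4/4 ok · (6,5)Q 4/4 ok · (6,6)Q 3/4 ok · (6,7)Q 2/3 ok
Row 7: (7,1)Q 2/2 ok · (7,2)Q 2/3 ok · (7,3)P 0/3 unhappy · (7,4)Q 2/3 ok · (7,5)Q 3/3 ok · (7,6)Q 2/3 ok · (7,7)P 0/2 unhappy
Unsatisfied: (2,4), (3,1), (3,2), (3,3), (3,4), (4,3), (4,4), (5,6), (7,3), (7,7) — 10 in total.

10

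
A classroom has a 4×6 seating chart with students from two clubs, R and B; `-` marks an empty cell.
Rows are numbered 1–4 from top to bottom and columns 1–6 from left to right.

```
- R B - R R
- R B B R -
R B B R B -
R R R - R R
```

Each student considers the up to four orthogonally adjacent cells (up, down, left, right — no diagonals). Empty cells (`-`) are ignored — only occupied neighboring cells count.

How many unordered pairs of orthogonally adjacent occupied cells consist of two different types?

12

Scan each occupied cell's neighbors to the right and below so each pair is counted once.
Row 1: R(1,2)–B(1,3)≠ R(1,2)–R(2,2)= B(1,3)–B(2,3)= R(1,5)–R(1,6)= R(1,5)–R(2,5)=  → 1/5 unlike.
Row 2: R(2,2)–B(2,3)≠ R(2,2)–B(3,2)≠ B(2,3)–B(2,4)= B(2,3)–B(3,3)= B(2,4)–R(2,5)≠ B(2,4)–R(3,4)≠ R(2,5)–B(3,5)≠  → 5/7 unlike.
Row 3: R(3,1)–B(3,2)≠ R(3,1)–R(4,1)= B(3,2)–B(3,3)= B(3,2)–R(4,2)≠ B(3,3)–R(3,4)≠ B(3,3)–R(4,3)≠ R(3,4)–B(3,5)≠ B(3,5)–R(4,5)≠  → 6/8 unlike.
Row 4: R(4,1)–R(4,2)= R(4,2)–R(4,3)= R(4,5)–R(4,6)=  → 0/3 unlike.
Total adjacent occupied pairs: 23; unlike-type pairs: 12.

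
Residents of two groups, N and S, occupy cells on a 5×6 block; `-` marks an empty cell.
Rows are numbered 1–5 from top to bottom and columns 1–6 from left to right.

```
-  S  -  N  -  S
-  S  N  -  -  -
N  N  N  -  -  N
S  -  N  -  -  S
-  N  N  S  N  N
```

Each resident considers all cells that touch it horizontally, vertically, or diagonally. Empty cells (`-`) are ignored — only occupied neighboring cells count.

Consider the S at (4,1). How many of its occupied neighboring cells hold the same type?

0

Occupied neighbors of (4,1): (3,1)=N, (3,2)=N, (5,2)=N.
Same type (S): 0 of 3.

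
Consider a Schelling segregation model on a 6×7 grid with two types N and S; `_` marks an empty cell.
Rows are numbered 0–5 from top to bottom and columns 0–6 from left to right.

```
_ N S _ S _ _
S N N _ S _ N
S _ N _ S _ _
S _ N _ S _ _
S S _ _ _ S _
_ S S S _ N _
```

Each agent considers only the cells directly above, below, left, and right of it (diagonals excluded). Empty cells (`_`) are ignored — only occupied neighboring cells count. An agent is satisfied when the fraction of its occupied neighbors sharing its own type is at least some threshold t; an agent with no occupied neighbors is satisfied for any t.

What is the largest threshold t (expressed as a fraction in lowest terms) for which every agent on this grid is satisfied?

0/1

(0,1)N 1/2
(0,2)S 0/2
(0,4)S 1/1
(1,0)S 1/2
(1,1)N 2/3
(1,2)N 2/3
(1,4)S 2/2
(1,6)N — no occupied neighbors
(2,0)S 2/2
(2,2)N 2/2
(2,4)S 2/2
(3,0)S 2/2
(3,2)N 1/1
(3,4)S 1/1
(4,0)S 2/2
(4,1)S 2/2
(4,5)S 0/1
(5,1)S 2/2
(5,2)S 2/2
(5,3)S 1/1
(5,5)N 0/1
The smallest same-type fraction is 0/2 at (0,2), which reduces to 0/1. Any threshold above that leaves this agent unsatisfied.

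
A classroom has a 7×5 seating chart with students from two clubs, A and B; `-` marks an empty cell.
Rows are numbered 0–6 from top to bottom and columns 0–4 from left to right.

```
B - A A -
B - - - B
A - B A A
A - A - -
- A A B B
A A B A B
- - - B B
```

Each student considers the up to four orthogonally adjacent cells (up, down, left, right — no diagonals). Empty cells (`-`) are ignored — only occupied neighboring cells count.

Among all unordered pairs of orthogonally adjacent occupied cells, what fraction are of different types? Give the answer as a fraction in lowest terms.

11/23

Scan each occupied cell's neighbors to the right and below so each pair is counted once.
From row 0: 0 unlike of 2 pairs (running 0/2).
From row 1: 2 unlike of 2 pairs (running 2/4).
From row 2: 2 unlike of 4 pairs (running 4/8).
From row 3: 0 unlike of 1 pairs (running 4/9).
From row 4: 3 unlike of 7 pairs (running 7/16).
From row 5: 4 unlike of 6 pairs (running 11/22).
From row 6: 0 unlike of 1 pairs (running 11/23).
Total adjacent occupied pairs: 23; unlike-type pairs: 11.
11/23 is already in lowest terms.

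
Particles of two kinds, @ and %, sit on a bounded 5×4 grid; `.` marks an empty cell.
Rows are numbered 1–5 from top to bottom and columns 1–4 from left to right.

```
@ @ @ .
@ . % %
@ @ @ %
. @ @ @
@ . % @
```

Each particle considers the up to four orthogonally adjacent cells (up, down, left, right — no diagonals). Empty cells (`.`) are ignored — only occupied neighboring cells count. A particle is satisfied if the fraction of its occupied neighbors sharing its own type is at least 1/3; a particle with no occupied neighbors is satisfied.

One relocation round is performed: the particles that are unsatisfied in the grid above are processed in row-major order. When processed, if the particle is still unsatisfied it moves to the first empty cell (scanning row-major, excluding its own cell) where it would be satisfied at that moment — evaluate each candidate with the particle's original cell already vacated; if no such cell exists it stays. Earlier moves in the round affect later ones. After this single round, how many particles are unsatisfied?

0

Initially unsatisfied (in order): (5,3).
  (5,3) → (1,4).
Resulting grid:
@ @ @ %
@ . % %
@ @ @ %
. @ @ @
@ . . @
All satisfied now.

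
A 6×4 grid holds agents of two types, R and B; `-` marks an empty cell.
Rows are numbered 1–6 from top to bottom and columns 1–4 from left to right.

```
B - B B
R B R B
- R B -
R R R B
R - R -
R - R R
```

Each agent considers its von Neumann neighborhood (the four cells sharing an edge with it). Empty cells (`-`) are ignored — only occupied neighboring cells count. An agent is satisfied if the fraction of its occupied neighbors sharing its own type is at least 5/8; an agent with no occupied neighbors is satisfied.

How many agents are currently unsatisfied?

10

Row 1: (1,1)B 0/1 unhappy · (1,3)B 1/2 unhappy · (1,4)B 2/2 ok
Row 2: (2,1)R 0/2 unhappy · (2,2)B 0/3 unhappy · (2,3)R 0/4 unhappy · (2,4)B 1/2 unhappy
Row 3: (3,2)R 1/3 unhappy · (3,3)B 0/3 unhappy
Row 4: (4,1)R 2/2 ok · (4,2)R 3/3 ok · (4,3)R 2/4 unhappy · (4,4)B 0/1 unhappy
Row 5: (5,1)R 2/2 ok · (5,3)R 2/2 ok
Row 6: (6,1)R 1/1 ok · (6,3)R 2/2 ok · (6,4)R 1/1 ok
Unsatisfied: (1,1), (1,3), (2,1), (2,2), (2,3), (2,4), (3,2), (3,3), (4,3), (4,4) — 10 in total.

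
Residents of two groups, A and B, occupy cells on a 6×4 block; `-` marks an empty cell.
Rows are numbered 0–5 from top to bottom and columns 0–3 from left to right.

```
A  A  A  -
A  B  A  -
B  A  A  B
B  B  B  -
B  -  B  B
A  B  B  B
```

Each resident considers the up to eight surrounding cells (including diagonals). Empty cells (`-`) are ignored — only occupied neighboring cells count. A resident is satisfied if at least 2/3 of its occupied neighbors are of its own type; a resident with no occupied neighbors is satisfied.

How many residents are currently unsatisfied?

Row 0: (0,0)A 2/3 satisfied · (0,1)A 4/5 satisfied · (0,2)A 2/3 satisfied
Row 1: (1,0)A 3/5 not · (1,1)B 1/8 not · (1,2)A 4/6 satisfied
Row 2: (2,0)B 3/5 not · (2,1)A 3/8 not · (2,2)A 2/6 not · (2,3)B 1/3 not
Row 3: (3,0)B 3/4 satisfied · (3,1)B 5/7 satisfied · (3,2)B 4/6 satisfied
Row 4: (4,0)B 3/4 satisfied · (4,2)B 6/6 satisfied · (4,3)B 4/4 satisfied
Row 5: (5,0)A 0/2 not · (5,1)B 3/4 satisfied · (5,2)B 4/4 satisfied · (5,3)B 3/3 satisfied
Unsatisfied: (1,0), (1,1), (2,0), (2,1), (2,2), (2,3), (5,0) — 7 in total.

7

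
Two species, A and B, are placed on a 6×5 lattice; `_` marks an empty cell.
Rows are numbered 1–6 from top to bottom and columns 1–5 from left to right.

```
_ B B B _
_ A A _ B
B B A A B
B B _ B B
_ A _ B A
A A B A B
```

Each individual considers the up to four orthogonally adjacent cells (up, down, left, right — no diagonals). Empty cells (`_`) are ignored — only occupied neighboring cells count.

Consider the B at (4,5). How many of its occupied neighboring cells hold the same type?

2

Occupied neighbors of (4,5): (3,5)=B, (5,5)=A, (4,4)=B.
Same type (B): 2 of 3.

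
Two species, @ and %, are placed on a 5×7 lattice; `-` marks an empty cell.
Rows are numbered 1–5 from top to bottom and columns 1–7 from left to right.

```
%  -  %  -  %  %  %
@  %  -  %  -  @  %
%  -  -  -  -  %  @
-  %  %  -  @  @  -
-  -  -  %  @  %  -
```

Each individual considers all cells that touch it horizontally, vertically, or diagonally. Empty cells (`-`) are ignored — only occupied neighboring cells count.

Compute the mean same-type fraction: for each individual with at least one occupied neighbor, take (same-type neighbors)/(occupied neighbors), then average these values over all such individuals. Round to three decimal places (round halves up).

0.565

(1,1)% 1/2
(1,3)% 2/2
(1,5)% 2/3
(1,6)% 3/4
(1,7)% 2/3
(2,1)@ 0/3
(2,2)% 3/4
(2,4)% 2/2
(2,6)@ 1/6
(2,7)% 3/5
(3,1)% 2/3
(3,6)% 1/5
(3,7)@ 2/4
(4,2)% 2/2
(4,3)% 2/2
(4,5)@ 2/5
(4,6)@ 3/5
(5,4)% 1/3
(5,5)@ 2/4
(5,6)% 0/3
Sum over 20 individuals: 1/2 + 2/2 + 2/3 + 3/4 + 2/3 + 0/3 + 3/4 + 2/2 + 1/6 + 3/5 + 2/3 + 1/5 + 2/4 + 2/2 + 2/2 + 2/5 + 3/5 + 1/3 + 2/4 + 0/3 = 113/10; mean = 113/10 ÷ 20 = 113/200 = 0.565 → 0.565.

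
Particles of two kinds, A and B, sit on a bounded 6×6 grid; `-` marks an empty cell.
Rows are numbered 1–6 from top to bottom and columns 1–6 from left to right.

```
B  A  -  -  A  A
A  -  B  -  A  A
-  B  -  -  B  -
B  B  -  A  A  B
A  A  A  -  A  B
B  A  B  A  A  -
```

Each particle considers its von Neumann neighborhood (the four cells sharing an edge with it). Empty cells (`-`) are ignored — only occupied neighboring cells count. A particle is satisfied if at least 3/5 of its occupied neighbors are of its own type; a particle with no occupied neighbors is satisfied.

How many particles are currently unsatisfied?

14

Row 1: (1,1)B 0/2 not · (1,2)A 0/1 not · (1,5)A 2/2 satisfied · (1,6)A 2/2 satisfied
Row 2: (2,1)A 0/1 not · (2,3)B 0/0 satisfied · (2,5)A 2/3 satisfied · (2,6)A 2/2 satisfied
Row 3: (3,2)B 1/1 satisfied · (3,5)B 0/2 not
Row 4: (4,1)B 1/2 not · (4,2)B 2/3 satisfied · (4,4)A 1/1 satisfied · (4,5)A 2/4 not · (4,6)B 1/2 not
Row 5: (5,1)A 1/3 not · (5,2)A 3/4 satisfied · (5,3)A 1/2 not · (5,5)A 2/3 satisfied · (5,6)B 1/2 not
Row 6: (6,1)B 0/2 not · (6,2)A 1/3 not · (6,3)B 0/3 not · (6,4)A 1/2 not · (6,5)A 2/2 satisfied
Unsatisfied: (1,1), (1,2), (2,1), (3,5), (4,1), (4,5), (4,6), (5,1), (5,3), (5,6), (6,1), (6,2), (6,3), (6,4) — 14 in total.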